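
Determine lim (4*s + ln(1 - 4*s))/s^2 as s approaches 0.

-8

Direct substitution gives 0/0.
Apply L'Hôpital: lim (4 - 4/(1 - 4*s))/(2*s), still 0/0.
After 2 applications of L'Hôpital's rule the quotient is (-16/(1 - 4*s)^2)/(2); substituting s = 0 gives -8.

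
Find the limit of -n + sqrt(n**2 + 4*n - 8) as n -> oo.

This has the form ∞ − ∞. Multiply and divide by the conjugate √(n^2 + 4*n - 8) + n.
That gives (4n - 8) / (√(n^2 + 4*n - 8) + n).
Divide numerator and denominator by n: the limit is 4/(2·1) = 2.

2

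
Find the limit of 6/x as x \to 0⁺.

∞

As x → 0⁺, (x) → 0⁺, so (x)^1 → 0⁺ and 6/(x)^1 → ∞.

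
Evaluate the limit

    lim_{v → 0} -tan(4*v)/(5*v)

Substitution gives 0/0.
Since tan(u)/u → 1 as u → 0, tan(4v)/(4v) → 1 and the limit is 4/(-5) = -4/5.

-4/5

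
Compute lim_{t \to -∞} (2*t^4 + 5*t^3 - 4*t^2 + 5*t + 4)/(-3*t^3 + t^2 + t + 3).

∞

The numerator has higher degree (4 > 3); the quotient behaves like (2/(-3))·t^1 for large |t|.
As t → −∞ this diverges to ∞.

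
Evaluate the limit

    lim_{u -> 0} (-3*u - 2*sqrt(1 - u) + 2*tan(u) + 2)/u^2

1/4

Substitution gives 0/0 (the numerator vanishes to order 2).
Expand each term to order u^2: the coefficient of u^2 in -2·√(1 - u) is 1/4 and in 2·tan(u) is 0.
Lower-order terms cancel with the polynomial part, so the numerator is (1/4)·u^2 + o(u^2), and the limit is (1/4)/(1) = 1/4.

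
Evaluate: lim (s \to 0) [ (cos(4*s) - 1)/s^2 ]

Direct substitution gives 0/0.
Apply L'Hôpital: lim (-4*sin(4*s))/(2*s), still 0/0.
After 2 applications of L'Hôpital's rule the quotient is (-16*cos(4*s))/(2); substituting s = 0 gives -8.

-8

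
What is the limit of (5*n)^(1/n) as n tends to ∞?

Base → ∞ and exponent → 0: an ∞^0 form.
Take logs: (1/n)·ln(5·n^1) = (ln 5 + 1·ln n)/n → 0.
So the limit is e^0 = 1.

1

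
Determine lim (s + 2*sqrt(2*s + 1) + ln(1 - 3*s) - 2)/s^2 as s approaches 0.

-11/2

Substitution gives 0/0 (the numerator vanishes to order 2).
Expand each term to order s^2: the coefficient of s^2 in ln(1 - 3s) is -9/2 and in 2·√(1 + 2s) is -1.
Lower-order terms cancel with the polynomial part, so the numerator is (-11/2)·s^2 + o(s^2), and the limit is (-11/2)/(1) = -11/2.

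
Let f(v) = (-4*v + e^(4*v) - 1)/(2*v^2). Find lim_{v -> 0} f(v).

Direct substitution gives 0/0.
Apply L'Hôpital: lim (4*e^(4*v) - 4)/(4*v), still 0/0.
After 2 applications of L'Hôpital's rule the quotient is (16*e^(4*v))/(4); substituting v = 0 gives 4.

4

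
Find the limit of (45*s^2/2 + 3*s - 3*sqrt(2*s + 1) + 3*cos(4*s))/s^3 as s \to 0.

Substitution gives 0/0; apply L'Hôpital's rule 3 times.
After differentiating numerator and denominator 3 times the quotient is (192*sin(4*s) - 9/(2*s + 1)^(5/2))/(6); at s = 0 this is -3/2.

-3/2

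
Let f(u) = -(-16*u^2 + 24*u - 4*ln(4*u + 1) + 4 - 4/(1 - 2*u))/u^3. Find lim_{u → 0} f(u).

Substitution gives 0/0; apply L'Hôpital's rule 3 times.
After differentiating numerator and denominator 3 times the quotient is (-512/(4*u + 1)^3 - 192/(2*u - 1)^4)/(-6); at u = 0 this is 352/3.

352/3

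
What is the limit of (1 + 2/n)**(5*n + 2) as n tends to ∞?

e^(10)

Let L be the limit and take ln: ln L = lim (5n + 2)·ln(1 + 2/n) = lim (5n + 2)·(2/n + O(1/n²)) = 10.
Hence L = e^(10).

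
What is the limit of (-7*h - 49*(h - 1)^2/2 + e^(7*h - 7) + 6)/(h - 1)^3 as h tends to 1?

Direct substitution gives 0/0.
Apply L'Hôpital: lim (-49*h + 7*e^(7*h - 7) + 42)/(3*(h - 1)^2), still 0/0.
Apply L'Hôpital: lim (49*e^(7*h - 7) - 49)/(6*h - 6), still 0/0.
After 3 applications of L'Hôpital's rule the quotient is (343*e^(7*h - 7))/(6); substituting h = 1 gives 343/6.

343/6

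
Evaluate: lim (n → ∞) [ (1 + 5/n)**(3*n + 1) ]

e^(15)

Let L be the limit and take ln: ln L = lim (3n + 1)·ln(1 + 5/n) = lim (3n + 1)·(5/n + O(1/n²)) = 15.
Hence L = e^(15).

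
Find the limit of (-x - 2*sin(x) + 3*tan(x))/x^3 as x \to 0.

Substitution gives 0/0 (the numerator vanishes to order 3).
Expand each term to order x^3: the coefficient of x^3 in -2·sin(x) is 1/3 and in 3·tan(x) is 1.
Lower-order terms cancel with the polynomial part, so the numerator is (4/3)·x^3 + o(x^3), and the limit is (4/3)/(1) = 4/3.

4/3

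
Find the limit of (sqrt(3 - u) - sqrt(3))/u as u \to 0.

Substitution gives 0/0. Multiply numerator and denominator by the conjugate √(3 - u) + √3.
The numerator becomes (3 - u) − 3 = -u, so the expression simplifies to -1/(√(3 - u) + √3).
Letting u → 0 gives -1/(2√3) = -√(3)/6.

-√(3)/6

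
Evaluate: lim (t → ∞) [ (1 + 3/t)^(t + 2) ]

e^(3)

Let L be the limit and take ln: ln L = lim (t + 2)·ln(1 + 3/t) = lim (t + 2)·(3/t + O(1/t²)) = 3.
Hence L = e^(3).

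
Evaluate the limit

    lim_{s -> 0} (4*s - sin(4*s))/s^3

Direct substitution gives 0/0.
Apply L'Hôpital: lim (4 - 4*cos(4*s))/(3*s^2), still 0/0.
Apply L'Hôpital: lim (16*sin(4*s))/(6*s), still 0/0.
After 3 applications of L'Hôpital's rule the quotient is (64*cos(4*s))/(6); substituting s = 0 gives 32/3.

32/3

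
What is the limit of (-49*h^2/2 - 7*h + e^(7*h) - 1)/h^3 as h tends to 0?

343/6

Direct substitution gives 0/0.
Apply L'Hôpital: lim (-49*h + 7*e^(7*h) - 7)/(3*h^2), still 0/0.
Apply L'Hôpital: lim (49*e^(7*h) - 49)/(6*h), still 0/0.
After 3 applications of L'Hôpital's rule the quotient is (343*e^(7*h))/(6); substituting h = 0 gives 343/6.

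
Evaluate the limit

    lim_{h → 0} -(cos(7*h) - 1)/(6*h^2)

49/12

Direct substitution gives 0/0.
Apply L'Hôpital: lim (-7*sin(7*h))/(-12*h), still 0/0.
After 2 applications of L'Hôpital's rule the quotient is (-49*cos(7*h))/(-12); substituting h = 0 gives 49/12.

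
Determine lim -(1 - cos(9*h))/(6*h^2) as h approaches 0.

Substitution gives 0/0.
Use (1 − cos u)/u² → 1/2 with u = 9h: the limit is 9²/(2·(-6)) = -27/4.

-27/4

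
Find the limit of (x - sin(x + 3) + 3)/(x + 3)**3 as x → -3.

1/6

Direct substitution gives 0/0.
Apply L'Hôpital: lim (1 - cos(x + 3))/(3*(x + 3)^2), still 0/0.
Apply L'Hôpital: lim (sin(x + 3))/(6*x + 18), still 0/0.
After 3 applications of L'Hôpital's rule the quotient is (cos(x + 3))/(6); substituting x = -3 gives 1/6.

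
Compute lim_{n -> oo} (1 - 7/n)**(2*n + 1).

The base → 1 and the exponent → ∞: a 1^∞ form.
Take logarithms: (2n + 1)·ln(1 - 7/n). Since ln(1+u) ~ u for small u, this behaves like (2n)·(-7/n) → -14.
So the limit is e^(-14).

e^(-14)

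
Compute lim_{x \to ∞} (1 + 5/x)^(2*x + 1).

The base → 1 and the exponent → ∞: a 1^∞ form.
Take logarithms: (2x + 1)·ln(1 + 5/x). Since ln(1+u) ~ u for small u, this behaves like (2x)·(5/x) → 10.
So the limit is e^(10).

e^(10)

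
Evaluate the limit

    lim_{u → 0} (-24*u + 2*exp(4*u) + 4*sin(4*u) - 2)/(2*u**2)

Substitution gives 0/0 (the numerator vanishes to order 2).
Expand each term to order u^2: the coefficient of u^2 in 4·sin(4u) is 0 and in 2·e^(4u) is 16.
Lower-order terms cancel with the polynomial part, so the numerator is (16)·u^2 + o(u^2), and the limit is (16)/(2) = 8.

8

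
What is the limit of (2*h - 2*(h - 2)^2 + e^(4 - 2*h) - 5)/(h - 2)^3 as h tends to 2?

-4/3

Direct substitution gives 0/0.
Apply L'Hôpital: lim (-4*h - 2*e^(4 - 2*h) + 10)/(3*(h - 2)^2), still 0/0.
Apply L'Hôpital: lim (4*e^(4 - 2*h) - 4)/(6*h - 12), still 0/0.
After 3 applications of L'Hôpital's rule the quotient is (-8*e^(4 - 2*h))/(6); substituting h = 2 gives -4/3.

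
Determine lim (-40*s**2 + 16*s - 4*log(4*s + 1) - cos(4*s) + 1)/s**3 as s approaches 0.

-256/3

Substitution gives 0/0; apply L'Hôpital's rule 3 times.
After differentiating numerator and denominator 3 times the quotient is (-64*sin(4*s) - 512/(4*s + 1)^3)/(6); at s = 0 this is -256/3.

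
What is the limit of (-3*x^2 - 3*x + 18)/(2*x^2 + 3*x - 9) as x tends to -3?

-5/3

Since x = -3 makes numerator and denominator zero, (x + 3) divides both.
Cancelling it gives (6 - 3*x)/(2*x - 3); now plug in x = -3 to get -5/3.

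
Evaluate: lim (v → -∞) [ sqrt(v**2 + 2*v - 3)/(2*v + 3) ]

-1/2

For large |v|, √(v^2 + 2*v - 3) ≈ √1·|v| and the denominator ≈ 2v.
Since v → −∞, |v| = −v, giving −√1/(2) = -1/2.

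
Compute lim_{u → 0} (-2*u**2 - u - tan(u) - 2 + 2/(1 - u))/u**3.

Substitution gives 0/0 (the numerator vanishes to order 3).
Expand each term to order u^3: the coefficient of u^3 in 2·1/(1 - u) is 2 and in −tan(u) is -1/3.
Lower-order terms cancel with the polynomial part, so the numerator is (5/3)·u^3 + o(u^3), and the limit is (5/3)/(1) = 5/3.

5/3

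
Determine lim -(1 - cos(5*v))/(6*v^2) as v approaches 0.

Substitution gives 0/0.
Use (1 − cos u)/u² → 1/2 with u = 5v: the limit is 5²/(2·(-6)) = -25/12.

-25/12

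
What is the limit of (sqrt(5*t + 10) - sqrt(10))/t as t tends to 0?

√(10)/4

Substitution gives 0/0. Multiply numerator and denominator by the conjugate √(10 + 5t) + √10.
The numerator becomes (10 + 5t) − 10 = 5t, so the expression simplifies to 5/(√(10 + 5t) + √10).
Letting t → 0 gives 5/(2√10) = √(10)/4.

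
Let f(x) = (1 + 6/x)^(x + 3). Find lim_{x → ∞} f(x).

Write it as [(1 + 6/x)^x]^(1) · (1 + 6/x)^(3). The bracketed term tends to e^(6) and the second factor to 1, so the limit is e^(6).

e^(6)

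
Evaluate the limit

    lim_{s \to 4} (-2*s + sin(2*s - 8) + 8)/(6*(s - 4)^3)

-2/9

Direct substitution gives 0/0.
Apply L'Hôpital: lim (2*cos(2*s - 8) - 2)/(18*(s - 4)^2), still 0/0.
Apply L'Hôpital: lim (-4*sin(2*s - 8))/(36*s - 144), still 0/0.
After 3 applications of L'Hôpital's rule the quotient is (-8*cos(2*s - 8))/(36); substituting s = 4 gives -2/9.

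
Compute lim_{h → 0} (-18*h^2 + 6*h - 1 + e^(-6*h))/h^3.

-36

Direct substitution gives 0/0.
Apply L'Hôpital: lim (-36*h + 6 - 6*e^(-6*h))/(3*h^2), still 0/0.
Apply L'Hôpital: lim (-36 + 36*e^(-6*h))/(6*h), still 0/0.
After 3 applications of L'Hôpital's rule the quotient is (-216*e^(-6*h))/(6); substituting h = 0 gives -36.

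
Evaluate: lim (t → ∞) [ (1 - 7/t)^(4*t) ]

The base → 1 and the exponent → ∞: a 1^∞ form.
Take logarithms: (4t)·ln(1 - 7/t). Since ln(1+u) ~ u for small u, this behaves like (4t)·(-7/t) → -28.
So the limit is e^(-28).

e^(-28)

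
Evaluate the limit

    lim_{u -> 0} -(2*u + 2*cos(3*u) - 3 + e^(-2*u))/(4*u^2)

7/4

Substitution gives 0/0; apply L'Hôpital's rule 2 times.
After differentiating numerator and denominator 2 times the quotient is (-18*cos(3*u) + 4*e^(-2*u))/(-8); at u = 0 this is 7/4.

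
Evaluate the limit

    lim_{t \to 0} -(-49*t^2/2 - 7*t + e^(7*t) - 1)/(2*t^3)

Direct substitution gives 0/0.
Apply L'Hôpital: lim (-49*t + 7*e^(7*t) - 7)/(-6*t^2), still 0/0.
Apply L'Hôpital: lim (49*e^(7*t) - 49)/(-12*t), still 0/0.
After 3 applications of L'Hôpital's rule the quotient is (343*e^(7*t))/(-12); substituting t = 0 gives -343/12.

-343/12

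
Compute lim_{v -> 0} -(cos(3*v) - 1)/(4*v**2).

9/8

Direct substitution gives 0/0.
Apply L'Hôpital: lim (-3*sin(3*v))/(-8*v), still 0/0.
After 2 applications of L'Hôpital's rule the quotient is (-9*cos(3*v))/(-8); substituting v = 0 gives 9/8.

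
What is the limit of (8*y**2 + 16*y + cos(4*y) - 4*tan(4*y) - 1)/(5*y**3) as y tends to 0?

Substitution gives 0/0 (the numerator vanishes to order 3).
Expand each term to order y^3: the coefficient of y^3 in -4·tan(4y) is -256/3 and in cos(4y) is 0.
Lower-order terms cancel with the polynomial part, so the numerator is (-256/3)·y^3 + o(y^3), and the limit is (-256/3)/(5) = -256/15.

-256/15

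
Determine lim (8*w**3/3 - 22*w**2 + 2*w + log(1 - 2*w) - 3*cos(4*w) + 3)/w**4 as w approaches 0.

-36

Substitution gives 0/0; apply L'Hôpital's rule 4 times.
After differentiating numerator and denominator 4 times the quotient is (-768*cos(4*w) - 96/(2*w - 1)^4)/(24); at w = 0 this is -36.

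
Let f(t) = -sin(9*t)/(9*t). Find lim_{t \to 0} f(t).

-1

Substitution gives 0/0.
Write it as (9/(-9))·sin(9t)/(9t); since sin(u)/u → 1, the limit is -1.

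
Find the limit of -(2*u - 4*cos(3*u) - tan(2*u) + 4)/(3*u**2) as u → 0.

-6

Substitution gives 0/0; apply L'Hôpital's rule 2 times.
After differentiating numerator and denominator 2 times the quotient is (-8*sin(2*u)/cos(2*u)^3 + 36*cos(3*u))/(-6); at u = 0 this is -6.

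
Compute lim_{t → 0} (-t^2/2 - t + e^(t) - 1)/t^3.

Direct substitution gives 0/0.
Apply L'Hôpital: lim (-t + e^(t) - 1)/(3*t^2), still 0/0.
Apply L'Hôpital: lim (e^(t) - 1)/(6*t), still 0/0.
After 3 applications of L'Hôpital's rule the quotient is (e^(t))/(6); substituting t = 0 gives 1/6.

1/6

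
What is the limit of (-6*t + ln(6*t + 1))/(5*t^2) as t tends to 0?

Direct substitution gives 0/0.
Apply L'Hôpital: lim (-6 + 6/(6*t + 1))/(10*t), still 0/0.
After 2 applications of L'Hôpital's rule the quotient is (-36/(6*t + 1)^2)/(10); substituting t = 0 gives -18/5.

-18/5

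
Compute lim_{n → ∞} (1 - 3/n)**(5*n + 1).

Let L be the limit and take ln: ln L = lim (5n + 1)·ln(1 - 3/n) = lim (5n + 1)·(-3/n + O(1/n²)) = -15.
Hence L = e^(-15).

e^(-15)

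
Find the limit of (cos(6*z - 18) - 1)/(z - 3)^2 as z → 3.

-18

Direct substitution gives 0/0.
Apply L'Hôpital: lim (-6*sin(6*z - 18))/(2*z - 6), still 0/0.
After 2 applications of L'Hôpital's rule the quotient is (-36*cos(6*z - 18))/(2); substituting z = 3 gives -18.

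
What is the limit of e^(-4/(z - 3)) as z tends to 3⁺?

0

As z → 3⁺, -4/(z - 3) → −∞, so e^(-4/(z - 3)) → 0.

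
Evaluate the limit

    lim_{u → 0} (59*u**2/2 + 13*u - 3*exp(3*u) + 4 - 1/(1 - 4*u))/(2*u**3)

-155/4

Substitution gives 0/0; apply L'Hôpital's rule 3 times.
After differentiating numerator and denominator 3 times the quotient is (-81*e^(3*u) - 384/(4*u - 1)^4)/(12); at u = 0 this is -155/4.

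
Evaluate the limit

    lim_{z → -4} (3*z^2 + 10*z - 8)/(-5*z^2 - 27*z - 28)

At z = -4 both the top and bottom vanish — a removable singularity. Factoring out (z + 4) from each leaves (3*z - 2)/(-5*z - 7), which at z = -4 equals -14/13.

-14/13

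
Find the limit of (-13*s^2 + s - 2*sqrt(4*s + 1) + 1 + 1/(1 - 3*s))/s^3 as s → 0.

Substitution gives 0/0; apply L'Hôpital's rule 3 times.
After differentiating numerator and denominator 3 times the quotient is (-48/(4*s + 1)^(5/2) + 162/(3*s - 1)^4)/(6); at s = 0 this is 19.

19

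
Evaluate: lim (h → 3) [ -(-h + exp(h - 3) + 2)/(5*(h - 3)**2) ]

-1/10

Direct substitution gives 0/0.
Apply L'Hôpital: lim (e^(h - 3) - 1)/(30 - 10*h), still 0/0.
After 2 applications of L'Hôpital's rule the quotient is (e^(h - 3))/(-10); substituting h = 3 gives -1/10.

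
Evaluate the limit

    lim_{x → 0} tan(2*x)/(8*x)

1/4

Substitution gives 0/0.
Since tan(u)/u → 1 as u → 0, tan(2x)/(2x) → 1 and the limit is 2/8 = 1/4.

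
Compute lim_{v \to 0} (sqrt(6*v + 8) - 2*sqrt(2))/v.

3*√(2)/4

A 0/0 form; rationalise with √(8 + 6v) + √8. This collapses the numerator to 6v, leaving 6/(√(8 + 6v) + √8) → 6/(2√8) = 3*√(2)/4.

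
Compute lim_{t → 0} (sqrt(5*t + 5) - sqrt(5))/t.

√(5)/2

Substitution gives 0/0. Multiply numerator and denominator by the conjugate √(5 + 5t) + √5.
The numerator becomes (5 + 5t) − 5 = 5t, so the expression simplifies to 5/(√(5 + 5t) + √5).
Letting t → 0 gives 5/(2√5) = √(5)/2.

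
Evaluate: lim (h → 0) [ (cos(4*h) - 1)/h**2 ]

Direct substitution gives 0/0.
Apply L'Hôpital: lim (-4*sin(4*h))/(2*h), still 0/0.
After 2 applications of L'Hôpital's rule the quotient is (-16*cos(4*h))/(2); substituting h = 0 gives -8.

-8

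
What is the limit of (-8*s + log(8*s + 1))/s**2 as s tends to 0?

Direct substitution gives 0/0.
Apply L'Hôpital: lim (-8 + 8/(8*s + 1))/(2*s), still 0/0.
After 2 applications of L'Hôpital's rule the quotient is (-64/(8*s + 1)^2)/(2); substituting s = 0 gives -32.

-32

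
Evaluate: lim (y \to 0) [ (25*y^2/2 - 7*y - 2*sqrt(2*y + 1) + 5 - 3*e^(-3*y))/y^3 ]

25/2

Substitution gives 0/0 (the numerator vanishes to order 3).
Expand each term to order y^3: the coefficient of y^3 in -2·√(1 + 2y) is -1 and in -3·e^(-3y) is 27/2.
Lower-order terms cancel with the polynomial part, so the numerator is (25/2)·y^3 + o(y^3), and the limit is (25/2)/(1) = 25/2.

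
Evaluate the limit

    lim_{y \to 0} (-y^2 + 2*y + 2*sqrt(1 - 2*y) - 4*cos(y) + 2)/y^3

Substitution gives 0/0; apply L'Hôpital's rule 3 times.
After differentiating numerator and denominator 3 times the quotient is (-4*sin(y) - 6/(1 - 2*y)^(5/2))/(6); at y = 0 this is -1.

-1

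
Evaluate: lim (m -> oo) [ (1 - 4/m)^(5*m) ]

The base → 1 and the exponent → ∞: a 1^∞ form.
Take logarithms: (5m)·ln(1 - 4/m). Since ln(1+u) ~ u for small u, this behaves like (5m)·(-4/m) → -20.
So the limit is e^(-20).

e^(-20)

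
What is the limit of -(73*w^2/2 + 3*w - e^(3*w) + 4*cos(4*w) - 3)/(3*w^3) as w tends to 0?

3/2

Substitution gives 0/0 (the numerator vanishes to order 3).
Expand each term to order w^3: the coefficient of w^3 in 4·cos(4w) is 0 and in −e^(3w) is -9/2.
Lower-order terms cancel with the polynomial part, so the numerator is (-9/2)·w^3 + o(w^3), and the limit is (-9/2)/(-3) = 3/2.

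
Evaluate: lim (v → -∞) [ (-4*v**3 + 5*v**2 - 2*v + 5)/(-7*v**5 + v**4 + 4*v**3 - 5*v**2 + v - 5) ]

The denominator has degree 5 and the numerator degree 3. Dividing numerator and denominator by v^5 sends every term to 0 except the leading denominator term, so the limit is 0.

0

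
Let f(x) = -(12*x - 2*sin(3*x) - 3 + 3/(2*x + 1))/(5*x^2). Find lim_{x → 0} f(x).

-12/5

Substitution gives 0/0; apply L'Hôpital's rule 2 times.
After differentiating numerator and denominator 2 times the quotient is (18*sin(3*x) + 24/(2*x + 1)^3)/(-10); at x = 0 this is -12/5.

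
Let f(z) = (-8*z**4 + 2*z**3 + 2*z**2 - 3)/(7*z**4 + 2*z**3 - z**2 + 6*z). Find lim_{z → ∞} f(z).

Numerator and denominator both have degree 4.
Dividing every term by z^4, all lower-order terms vanish and the limit is the ratio of leading coefficients, -8/(7) = -8/7.

-8/7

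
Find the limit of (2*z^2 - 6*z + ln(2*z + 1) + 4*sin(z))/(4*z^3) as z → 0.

Substitution gives 0/0; apply L'Hôpital's rule 3 times.
After differentiating numerator and denominator 3 times the quotient is (-4*cos(z) + 16/(2*z + 1)^3)/(24); at z = 0 this is 1/2.

1/2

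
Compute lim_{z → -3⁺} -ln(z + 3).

∞

As z → -3⁺, z + 3 → 0⁺ and ln(z + 3) → −∞.
Multiplying by -1 gives ∞.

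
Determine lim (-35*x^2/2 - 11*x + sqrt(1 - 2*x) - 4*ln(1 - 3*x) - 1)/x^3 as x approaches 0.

Substitution gives 0/0 (the numerator vanishes to order 3).
Expand each term to order x^3: the coefficient of x^3 in √(1 - 2x) is -1/2 and in -4·ln(1 - 3x) is 36.
Lower-order terms cancel with the polynomial part, so the numerator is (71/2)·x^3 + o(x^3), and the limit is (71/2)/(1) = 71/2.

71/2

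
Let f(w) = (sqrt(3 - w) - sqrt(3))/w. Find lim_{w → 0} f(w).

Substitution gives 0/0. Multiply numerator and denominator by the conjugate √(3 - w) + √3.
The numerator becomes (3 - w) − 3 = -w, so the expression simplifies to -1/(√(3 - w) + √3).
Letting w → 0 gives -1/(2√3) = -√(3)/6.

-√(3)/6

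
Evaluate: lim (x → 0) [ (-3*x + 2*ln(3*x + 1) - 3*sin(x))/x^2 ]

Substitution gives 0/0 (the numerator vanishes to order 2).
Expand each term to order x^2: the coefficient of x^2 in -3·sin(x) is 0 and in 2·ln(1 + 3x) is -9.
Lower-order terms cancel with the polynomial part, so the numerator is (-9)·x^2 + o(x^2), and the limit is (-9)/(1) = -9.

-9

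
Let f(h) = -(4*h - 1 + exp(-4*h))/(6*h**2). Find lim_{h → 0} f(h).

-4/3

Direct substitution gives 0/0.
Apply L'Hôpital: lim (4 - 4*e^(-4*h))/(-12*h), still 0/0.
After 2 applications of L'Hôpital's rule the quotient is (16*e^(-4*h))/(-12); substituting h = 0 gives -4/3.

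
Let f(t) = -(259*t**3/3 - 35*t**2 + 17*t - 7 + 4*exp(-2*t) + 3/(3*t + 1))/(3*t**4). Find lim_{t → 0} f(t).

-737/9

Substitution gives 0/0; apply L'Hôpital's rule 4 times.
After differentiating numerator and denominator 4 times the quotient is (64*e^(-2*t) + 5832/(3*t + 1)^5)/(-72); at t = 0 this is -737/9.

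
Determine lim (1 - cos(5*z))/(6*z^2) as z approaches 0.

Substitution gives 0/0.
Use (1 − cos u)/u² → 1/2 with u = 5z: the limit is 5²/(2·6) = 25/12.

25/12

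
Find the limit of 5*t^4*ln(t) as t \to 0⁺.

0

This is a 0·(−∞) form. Rewrite as 5·ln(t) / t^(−4) and apply L'Hôpital:
the derivative quotient is 5·(1/t) / (−4·t^(−5)) = (-5/4)·t^4 → 0.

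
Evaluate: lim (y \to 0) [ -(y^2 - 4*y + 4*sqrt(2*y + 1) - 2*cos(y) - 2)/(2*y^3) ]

-1

Substitution gives 0/0; apply L'Hôpital's rule 3 times.
After differentiating numerator and denominator 3 times the quotient is (-2*sin(y) + 12/(2*y + 1)^(5/2))/(-12); at y = 0 this is -1.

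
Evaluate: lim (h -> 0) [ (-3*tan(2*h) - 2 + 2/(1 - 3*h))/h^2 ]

Substitution gives 0/0; apply L'Hôpital's rule 2 times.
After differentiating numerator and denominator 2 times the quotient is (-24*tan(2*h)/cos(2*h)^2 - 36/(3*h - 1)^3)/(2); at h = 0 this is 18.

18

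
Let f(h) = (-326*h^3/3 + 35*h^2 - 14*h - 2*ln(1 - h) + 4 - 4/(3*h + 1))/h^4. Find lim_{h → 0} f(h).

-647/2

Substitution gives 0/0; apply L'Hôpital's rule 4 times.
After differentiating numerator and denominator 4 times the quotient is (-7776/(3*h + 1)^5 + 12/(h - 1)^4)/(24); at h = 0 this is -647/2.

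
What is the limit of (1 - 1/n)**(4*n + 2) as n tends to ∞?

e^(-4)

Write it as [(1 - 1/n)^n]^(4) · (1 - 1/n)^(2). The bracketed term tends to e^(-1) and the second factor to 1, so the limit is e^(-4).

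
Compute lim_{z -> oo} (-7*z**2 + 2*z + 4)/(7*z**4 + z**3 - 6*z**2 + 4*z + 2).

The denominator has degree 4 and the numerator degree 2. Dividing numerator and denominator by z^4 sends every term to 0 except the leading denominator term, so the limit is 0.

0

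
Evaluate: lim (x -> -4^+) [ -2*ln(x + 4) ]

As x → -4⁺, x + 4 → 0⁺ and ln(x + 4) → −∞.
Multiplying by -2 gives ∞.

∞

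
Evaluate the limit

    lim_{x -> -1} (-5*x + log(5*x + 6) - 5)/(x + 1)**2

Direct substitution gives 0/0.
Apply L'Hôpital: lim (-5 + 5/(5*x + 6))/(2*x + 2), still 0/0.
After 2 applications of L'Hôpital's rule the quotient is (-25/(5*x + 6)^2)/(2); substituting x = -1 gives -25/2.

-25/2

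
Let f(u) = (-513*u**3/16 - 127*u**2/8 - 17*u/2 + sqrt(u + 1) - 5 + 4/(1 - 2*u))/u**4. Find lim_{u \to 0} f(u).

Substitution gives 0/0; apply L'Hôpital's rule 4 times.
After differentiating numerator and denominator 4 times the quotient is (-1536/(2*u - 1)^5 - 15/(16*(u + 1)^(7/2)))/(24); at u = 0 this is 8187/128.

8187/128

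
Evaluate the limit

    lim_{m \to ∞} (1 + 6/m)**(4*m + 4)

e^(24)

The base → 1 and the exponent → ∞: a 1^∞ form.
Take logarithms: (4m + 4)·ln(1 + 6/m). Since ln(1+u) ~ u for small u, this behaves like (4m)·(6/m) → 24.
So the limit is e^(24).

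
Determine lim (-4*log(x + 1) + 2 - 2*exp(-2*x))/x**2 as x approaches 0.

-2

Substitution gives 0/0; apply L'Hôpital's rule 2 times.
After differentiating numerator and denominator 2 times the quotient is (-8*e^(-2*x) + 4/(x + 1)^2)/(2); at x = 0 this is -2.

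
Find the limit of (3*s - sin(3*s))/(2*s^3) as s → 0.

Direct substitution gives 0/0.
Apply L'Hôpital: lim (3 - 3*cos(3*s))/(6*s^2), still 0/0.
Apply L'Hôpital: lim (9*sin(3*s))/(12*s), still 0/0.
After 3 applications of L'Hôpital's rule the quotient is (27*cos(3*s))/(12); substituting s = 0 gives 9/4.

9/4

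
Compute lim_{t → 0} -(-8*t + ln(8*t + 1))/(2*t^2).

Direct substitution gives 0/0.
Apply L'Hôpital: lim (-8 + 8/(8*t + 1))/(-4*t), still 0/0.
After 2 applications of L'Hôpital's rule the quotient is (-64/(8*t + 1)^2)/(-4); substituting t = 0 gives 16.

16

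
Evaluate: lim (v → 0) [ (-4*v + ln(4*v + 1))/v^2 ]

Direct substitution gives 0/0.
Apply L'Hôpital: lim (-4 + 4/(4*v + 1))/(2*v), still 0/0.
After 2 applications of L'Hôpital's rule the quotient is (-16/(4*v + 1)^2)/(2); substituting v = 0 gives -8.

-8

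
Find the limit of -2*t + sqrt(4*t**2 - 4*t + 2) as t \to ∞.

This has the form ∞ − ∞. Multiply and divide by the conjugate √(4*t^2 - 4*t + 2) + 2t.
That gives (-4t + 2) / (√(4*t^2 - 4*t + 2) + 2t).
Divide numerator and denominator by t: the limit is -4/(2·2) = -1.

-1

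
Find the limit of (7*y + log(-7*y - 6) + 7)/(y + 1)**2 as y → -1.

Direct substitution gives 0/0.
Apply L'Hôpital: lim (7 - 7/(-7*y - 6))/(2*y + 2), still 0/0.
After 2 applications of L'Hôpital's rule the quotient is (-49/(-7*y - 6)^2)/(2); substituting y = -1 gives -49/2.

-49/2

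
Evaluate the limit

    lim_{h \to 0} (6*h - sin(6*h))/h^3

Direct substitution gives 0/0.
Apply L'Hôpital: lim (6 - 6*cos(6*h))/(3*h^2), still 0/0.
Apply L'Hôpital: lim (36*sin(6*h))/(6*h), still 0/0.
After 3 applications of L'Hôpital's rule the quotient is (216*cos(6*h))/(6); substituting h = 0 gives 36.

36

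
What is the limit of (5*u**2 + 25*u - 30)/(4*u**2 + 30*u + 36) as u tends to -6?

Direct substitution gives 0/0, so factor. Both numerator and denominator have (u + 6) as a factor.
After cancelling, the expression reduces to (5*u - 5)/(4*u + 6).
Substituting u = -6 gives 35/18.

35/18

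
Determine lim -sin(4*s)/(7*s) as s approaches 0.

Substitution gives 0/0.
Write it as (4/(-7))·sin(4s)/(4s); since sin(u)/u → 1, the limit is -4/7.

-4/7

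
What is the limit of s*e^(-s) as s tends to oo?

0

Write as s^1/e^{1s}, an ∞/∞ form.
Exponential growth dominates any polynomial, so repeated L'Hôpital (or the standard result) gives 0.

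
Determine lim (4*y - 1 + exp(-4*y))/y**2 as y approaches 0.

8

Direct substitution gives 0/0.
Apply L'Hôpital: lim (4 - 4*e^(-4*y))/(2*y), still 0/0.
After 2 applications of L'Hôpital's rule the quotient is (16*e^(-4*y))/(2); substituting y = 0 gives 8.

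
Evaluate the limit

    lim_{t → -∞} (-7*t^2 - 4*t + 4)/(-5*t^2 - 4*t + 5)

7/5

Numerator and denominator both have degree 2.
Dividing every term by t^2, all lower-order terms vanish and the limit is the ratio of leading coefficients, -7/(-5) = 7/5.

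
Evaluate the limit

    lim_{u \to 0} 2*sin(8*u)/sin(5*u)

16/5

Substitution gives 0/0.
Divide numerator and denominator by u: sin(8u)/u → 8 and sin(5u)/u → 5, so the limit is 2·8/5 = 16/5.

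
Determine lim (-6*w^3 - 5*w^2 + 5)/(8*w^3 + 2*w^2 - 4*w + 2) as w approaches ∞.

-3/4

Numerator and denominator both have degree 3.
Dividing every term by w^3, all lower-order terms vanish and the limit is the ratio of leading coefficients, -6/(8) = -3/4.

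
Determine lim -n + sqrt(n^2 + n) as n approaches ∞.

1/2

An ∞ − ∞ form. Rationalising with the conjugate, the difference becomes (n) / (√(n^2 + n) + n).
For large n the denominator behaves like 2·n, so the quotient tends to 1/2 = 1/2.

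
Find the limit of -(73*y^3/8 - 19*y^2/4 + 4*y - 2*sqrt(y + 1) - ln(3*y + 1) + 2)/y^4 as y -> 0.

-1301/64

Substitution gives 0/0; apply L'Hôpital's rule 4 times.
After differentiating numerator and denominator 4 times the quotient is (486/(3*y + 1)^4 + 15/(8*(y + 1)^(7/2)))/(-24); at y = 0 this is -1301/64.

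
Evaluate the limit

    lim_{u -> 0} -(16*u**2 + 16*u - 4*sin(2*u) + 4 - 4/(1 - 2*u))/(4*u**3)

20/3

Substitution gives 0/0; apply L'Hôpital's rule 3 times.
After differentiating numerator and denominator 3 times the quotient is (32*cos(2*u) - 192/(2*u - 1)^4)/(-24); at u = 0 this is 20/3.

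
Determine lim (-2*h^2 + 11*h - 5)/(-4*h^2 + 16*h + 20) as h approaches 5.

3/8

Direct substitution gives 0/0, so factor. Both numerator and denominator have (h - 5) as a factor.
After cancelling, the expression reduces to (1 - 2*h)/(-4*h - 4).
Substituting h = 5 gives 3/8.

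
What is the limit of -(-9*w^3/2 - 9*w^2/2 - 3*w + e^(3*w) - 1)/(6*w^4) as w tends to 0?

Direct substitution gives 0/0.
Apply L'Hôpital: lim (-27*w^2/2 - 9*w + 3*e^(3*w) - 3)/(-24*w^3), still 0/0.
Apply L'Hôpital: lim (-27*w + 9*e^(3*w) - 9)/(-72*w^2), still 0/0.
Apply L'Hôpital: lim (27*e^(3*w) - 27)/(-144*w), still 0/0.
After 4 applications of L'Hôpital's rule the quotient is (81*e^(3*w))/(-144); substituting w = 0 gives -9/16.

-9/16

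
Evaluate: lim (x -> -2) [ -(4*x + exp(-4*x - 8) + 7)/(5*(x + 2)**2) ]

-8/5

Direct substitution gives 0/0.
Apply L'Hôpital: lim (4 - 4*e^(-4*x - 8))/(-10*x - 20), still 0/0.
After 2 applications of L'Hôpital's rule the quotient is (16*e^(-4*x - 8))/(-10); substituting x = -2 gives -8/5.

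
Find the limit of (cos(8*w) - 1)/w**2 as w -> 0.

Direct substitution gives 0/0.
Apply L'Hôpital: lim (-8*sin(8*w))/(2*w), still 0/0.
After 2 applications of L'Hôpital's rule the quotient is (-64*cos(8*w))/(2); substituting w = 0 gives -32.

-32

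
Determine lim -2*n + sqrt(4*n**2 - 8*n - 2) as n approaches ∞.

-2

This has the form ∞ − ∞. Multiply and divide by the conjugate √(4*n^2 - 8*n - 2) + 2n.
That gives (-8n - 2) / (√(4*n^2 - 8*n - 2) + 2n).
Divide numerator and denominator by n: the limit is -8/(2·2) = -2.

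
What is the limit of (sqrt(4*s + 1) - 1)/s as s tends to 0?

Substitution gives 0/0. Multiply numerator and denominator by the conjugate √(1 + 4s) + √1.
The numerator becomes (1 + 4s) − 1 = 4s, so the expression simplifies to 4/(√(1 + 4s) + √1).
Letting s → 0 gives 4/(2√1) = 2.

2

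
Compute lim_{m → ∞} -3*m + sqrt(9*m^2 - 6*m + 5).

-1

This has the form ∞ − ∞. Multiply and divide by the conjugate √(9*m^2 - 6*m + 5) + 3m.
That gives (-6m + 5) / (√(9*m^2 - 6*m + 5) + 3m).
Divide numerator and denominator by m: the limit is -6/(2·3) = -1.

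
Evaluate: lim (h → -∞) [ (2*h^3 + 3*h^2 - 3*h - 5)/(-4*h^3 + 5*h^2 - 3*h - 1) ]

Numerator and denominator both have degree 3.
Dividing every term by h^3, all lower-order terms vanish and the limit is the ratio of leading coefficients, 2/(-4) = -1/2.

-1/2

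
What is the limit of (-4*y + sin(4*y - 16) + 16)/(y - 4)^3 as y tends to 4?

-32/3

Direct substitution gives 0/0.
Apply L'Hôpital: lim (4*cos(4*y - 16) - 4)/(3*(y - 4)^2), still 0/0.
Apply L'Hôpital: lim (-16*sin(4*y - 16))/(6*y - 24), still 0/0.
After 3 applications of L'Hôpital's rule the quotient is (-64*cos(4*y - 16))/(6); substituting y = 4 gives -32/3.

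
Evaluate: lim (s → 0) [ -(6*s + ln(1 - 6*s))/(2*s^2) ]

9

Direct substitution gives 0/0.
Apply L'Hôpital: lim (6 - 6/(1 - 6*s))/(-4*s), still 0/0.
After 2 applications of L'Hôpital's rule the quotient is (-36/(1 - 6*s)^2)/(-4); substituting s = 0 gives 9.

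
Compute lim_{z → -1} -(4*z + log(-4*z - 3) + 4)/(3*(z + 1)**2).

Direct substitution gives 0/0.
Apply L'Hôpital: lim (4 - 4/(-4*z - 3))/(-6*z - 6), still 0/0.
After 2 applications of L'Hôpital's rule the quotient is (-16/(-4*z - 3)^2)/(-6); substituting z = -1 gives 8/3.

8/3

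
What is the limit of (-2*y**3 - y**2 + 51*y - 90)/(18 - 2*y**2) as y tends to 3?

Since y = 3 makes numerator and denominator zero, (y - 3) divides both.
Cancelling it gives (-2*y^2 - 7*y + 30)/(-2*y - 6); now plug in y = 3 to get 3/4.

3/4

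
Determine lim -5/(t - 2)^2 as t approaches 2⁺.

-∞

As t → 2⁺, (t - 2) → 0⁺, so (t - 2)^2 → 0⁺ and -5/(t - 2)^2 → -∞.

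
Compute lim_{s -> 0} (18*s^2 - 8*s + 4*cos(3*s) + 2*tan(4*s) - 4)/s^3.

Substitution gives 0/0; apply L'Hôpital's rule 3 times.
After differentiating numerator and denominator 3 times the quotient is (108*sin(3*s) + 768*tan(4*s)^4 + 1024*tan(4*s)^2 + 256)/(6); at s = 0 this is 128/3.

128/3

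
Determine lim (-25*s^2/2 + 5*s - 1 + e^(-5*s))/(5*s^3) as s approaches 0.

-25/6

Direct substitution gives 0/0.
Apply L'Hôpital: lim (-25*s + 5 - 5*e^(-5*s))/(15*s^2), still 0/0.
Apply L'Hôpital: lim (-25 + 25*e^(-5*s))/(30*s), still 0/0.
After 3 applications of L'Hôpital's rule the quotient is (-125*e^(-5*s))/(30); substituting s = 0 gives -25/6.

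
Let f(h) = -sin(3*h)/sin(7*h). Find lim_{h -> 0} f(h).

Substitution gives 0/0.
Divide numerator and denominator by h: sin(3h)/h → 3 and sin(7h)/h → 7, so the limit is -1·3/7 = -3/7.

-3/7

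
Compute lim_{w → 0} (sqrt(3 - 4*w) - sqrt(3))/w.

A 0/0 form; rationalise with √(3 - 4w) + √3. This collapses the numerator to -4w, leaving -4/(√(3 - 4w) + √3) → -4/(2√3) = -2*√(3)/3.

-2*√(3)/3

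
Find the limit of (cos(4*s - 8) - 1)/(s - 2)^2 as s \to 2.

-8

Direct substitution gives 0/0.
Apply L'Hôpital: lim (-4*sin(4*s - 8))/(2*s - 4), still 0/0.
After 2 applications of L'Hôpital's rule the quotient is (-16*cos(4*s - 8))/(2); substituting s = 2 gives -8.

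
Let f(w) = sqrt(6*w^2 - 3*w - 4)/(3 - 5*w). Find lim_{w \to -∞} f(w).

√(6)/5

For large |w|, √(6*w^2 - 3*w - 4) ≈ √6·|w| and the denominator ≈ -5w.
Since w → −∞, |w| = −w, giving −√6/(-5) = √(6)/5.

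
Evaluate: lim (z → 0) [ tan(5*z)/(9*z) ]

5/9

Substitution gives 0/0.
Since tan(u)/u → 1 as u → 0, tan(5z)/(5z) → 1 and the limit is 5/9.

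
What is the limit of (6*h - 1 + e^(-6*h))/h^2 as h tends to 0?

18

Direct substitution gives 0/0.
Apply L'Hôpital: lim (6 - 6*e^(-6*h))/(2*h), still 0/0.
After 2 applications of L'Hôpital's rule the quotient is (36*e^(-6*h))/(2); substituting h = 0 gives 18.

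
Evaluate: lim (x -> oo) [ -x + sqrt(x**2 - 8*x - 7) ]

-4

This has the form ∞ − ∞. Multiply and divide by the conjugate √(x^2 - 8*x - 7) + x.
That gives (-8x - 7) / (√(x^2 - 8*x - 7) + x).
Divide numerator and denominator by x: the limit is -8/(2·1) = -4.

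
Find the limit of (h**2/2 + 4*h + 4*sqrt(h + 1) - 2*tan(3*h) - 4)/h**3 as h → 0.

-71/4

Substitution gives 0/0 (the numerator vanishes to order 3).
Expand each term to order h^3: the coefficient of h^3 in -2·tan(3h) is -18 and in 4·√(1 + h) is 1/4.
Lower-order terms cancel with the polynomial part, so the numerator is (-71/4)·h^3 + o(h^3), and the limit is (-71/4)/(1) = -71/4.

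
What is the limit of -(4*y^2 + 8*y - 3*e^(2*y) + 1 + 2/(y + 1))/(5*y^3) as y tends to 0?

Substitution gives 0/0 (the numerator vanishes to order 3).
Expand each term to order y^3: the coefficient of y^3 in -3·e^(2y) is -4 and in 2·1/(1 + y) is -2.
Lower-order terms cancel with the polynomial part, so the numerator is (-6)·y^3 + o(y^3), and the limit is (-6)/(-5) = 6/5.

6/5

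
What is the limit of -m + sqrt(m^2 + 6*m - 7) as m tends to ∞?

3

This has the form ∞ − ∞. Multiply and divide by the conjugate √(m^2 + 6*m - 7) + m.
That gives (6m - 7) / (√(m^2 + 6*m - 7) + m).
Divide numerator and denominator by m: the limit is 6/(2·1) = 3.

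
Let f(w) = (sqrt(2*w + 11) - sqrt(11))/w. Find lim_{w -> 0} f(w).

√(11)/11

Substitution gives 0/0. Multiply numerator and denominator by the conjugate √(11 + 2w) + √11.
The numerator becomes (11 + 2w) − 11 = 2w, so the expression simplifies to 2/(√(11 + 2w) + √11).
Letting w → 0 gives 2/(2√11) = √(11)/11.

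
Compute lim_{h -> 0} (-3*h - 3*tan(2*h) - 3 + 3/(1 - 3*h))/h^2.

Substitution gives 0/0; apply L'Hôpital's rule 2 times.
After differentiating numerator and denominator 2 times the quotient is (-24*tan(2*h)/cos(2*h)^2 - 54/(3*h - 1)^3)/(2); at h = 0 this is 27.

27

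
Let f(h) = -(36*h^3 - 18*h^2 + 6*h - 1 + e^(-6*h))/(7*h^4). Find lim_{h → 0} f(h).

-54/7

Direct substitution gives 0/0.
Apply L'Hôpital: lim (108*h^2 - 36*h + 6 - 6*e^(-6*h))/(-28*h^3), still 0/0.
Apply L'Hôpital: lim (216*h - 36 + 36*e^(-6*h))/(-84*h^2), still 0/0.
Apply L'Hôpital: lim (216 - 216*e^(-6*h))/(-168*h), still 0/0.
After 4 applications of L'Hôpital's rule the quotient is (1296*e^(-6*h))/(-168); substituting h = 0 gives -54/7.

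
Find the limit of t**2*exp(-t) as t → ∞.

0

Write as t^2/e^{1t}, an ∞/∞ form.
Exponential growth dominates any polynomial, so repeated L'Hôpital (or the standard result) gives 0.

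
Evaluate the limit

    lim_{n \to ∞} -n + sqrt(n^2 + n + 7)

An ∞ − ∞ form. Rationalising with the conjugate, the difference becomes (n + 7) / (√(n^2 + n + 7) + n).
For large n the denominator behaves like 2·n, so the quotient tends to 1/2 = 1/2.

1/2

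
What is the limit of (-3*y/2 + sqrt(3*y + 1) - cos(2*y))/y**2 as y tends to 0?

7/8

Substitution gives 0/0 (the numerator vanishes to order 2).
Expand each term to order y^2: the coefficient of y^2 in −cos(2y) is 2 and in √(1 + 3y) is -9/8.
Lower-order terms cancel with the polynomial part, so the numerator is (7/8)·y^2 + o(y^2), and the limit is (7/8)/(1) = 7/8.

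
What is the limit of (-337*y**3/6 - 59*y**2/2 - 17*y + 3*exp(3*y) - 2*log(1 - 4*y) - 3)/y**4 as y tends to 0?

1105/8

Substitution gives 0/0 (the numerator vanishes to order 4).
Expand each term to order y^4: the coefficient of y^4 in -2·ln(1 - 4y) is 128 and in 3·e^(3y) is 81/8.
Lower-order terms cancel with the polynomial part, so the numerator is (1105/8)·y^4 + o(y^4), and the limit is (1105/8)/(1) = 1105/8.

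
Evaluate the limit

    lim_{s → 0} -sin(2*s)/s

-2

Substitution gives 0/0.
Write it as (2/(-1))·sin(2s)/(2s); since sin(u)/u → 1, the limit is -2.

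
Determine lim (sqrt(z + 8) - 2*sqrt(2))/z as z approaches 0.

Substitution gives 0/0. Multiply numerator and denominator by the conjugate √(8 + z) + √8.
The numerator becomes (8 + z) − 8 = z, so the expression simplifies to 1/(√(8 + z) + √8).
Letting z → 0 gives 1/(2√8) = √(2)/8.

√(2)/8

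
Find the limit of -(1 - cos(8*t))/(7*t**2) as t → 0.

Substitution gives 0/0.
Use (1 − cos u)/u² → 1/2 with u = 8t: the limit is 8²/(2·(-7)) = -32/7.

-32/7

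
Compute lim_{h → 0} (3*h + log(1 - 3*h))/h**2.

-9/2

Direct substitution gives 0/0.
Apply L'Hôpital: lim (3 - 3/(1 - 3*h))/(2*h), still 0/0.
After 2 applications of L'Hôpital's rule the quotient is (-9/(1 - 3*h)^2)/(2); substituting h = 0 gives -9/2.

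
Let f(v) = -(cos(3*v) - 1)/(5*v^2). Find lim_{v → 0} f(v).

Direct substitution gives 0/0.
Apply L'Hôpital: lim (-3*sin(3*v))/(-10*v), still 0/0.
After 2 applications of L'Hôpital's rule the quotient is (-9*cos(3*v))/(-10); substituting v = 0 gives 9/10.

9/10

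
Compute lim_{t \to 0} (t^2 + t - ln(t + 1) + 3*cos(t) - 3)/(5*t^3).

-1/15

Substitution gives 0/0; apply L'Hôpital's rule 3 times.
After differentiating numerator and denominator 3 times the quotient is (3*sin(t) - 2/(t + 1)^3)/(30); at t = 0 this is -1/15.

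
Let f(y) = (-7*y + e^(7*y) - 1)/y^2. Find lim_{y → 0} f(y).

49/2

Direct substitution gives 0/0.
Apply L'Hôpital: lim (7*e^(7*y) - 7)/(2*y), still 0/0.
After 2 applications of L'Hôpital's rule the quotient is (49*e^(7*y))/(2); substituting y = 0 gives 49/2.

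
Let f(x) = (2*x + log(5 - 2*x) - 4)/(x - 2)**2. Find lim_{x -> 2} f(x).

-2

Direct substitution gives 0/0.
Apply L'Hôpital: lim (2 - 2/(5 - 2*x))/(2*x - 4), still 0/0.
After 2 applications of L'Hôpital's rule the quotient is (-4/(5 - 2*x)^2)/(2); substituting x = 2 gives -2.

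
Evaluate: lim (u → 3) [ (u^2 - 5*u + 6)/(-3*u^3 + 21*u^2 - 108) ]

1/45

At u = 3 both the top and bottom vanish — a removable singularity. Factoring out (u - 3) from each leaves (u - 2)/(-3*u^2 + 12*u + 36), which at u = 3 equals 1/45.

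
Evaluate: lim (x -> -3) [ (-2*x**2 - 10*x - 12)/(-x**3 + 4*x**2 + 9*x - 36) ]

-1/21

At x = -3 both the top and bottom vanish — a removable singularity. Factoring out (x + 3) from each leaves (-2*x - 4)/(-x^2 + 7*x - 12), which at x = -3 equals -1/21.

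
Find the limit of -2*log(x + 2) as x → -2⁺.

As x → -2⁺, x + 2 → 0⁺ and ln(x + 2) → −∞.
Multiplying by -2 gives ∞.

∞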